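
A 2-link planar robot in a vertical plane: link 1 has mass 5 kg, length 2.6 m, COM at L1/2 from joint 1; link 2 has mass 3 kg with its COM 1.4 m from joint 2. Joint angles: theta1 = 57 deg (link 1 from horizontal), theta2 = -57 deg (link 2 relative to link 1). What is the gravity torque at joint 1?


Horizontal distance from joint 1 to link-1 COM:
  x_c1 = (L1/2)*cos(t1) = 1.3 * 0.5446 = 0.708 m
Horizontal distance from joint 1 to link-2 COM:
  x_c2 = L1*cos(t1) + Lc2*cos(t1+t2)
       = 2.6*0.5446 + 1.4*1.0 = 2.8161 m
tau1 = m1*g*x_c1 + m2*g*x_c2
     = 5*9.81*0.708 + 3*9.81*2.8161
     = 34.7289 + 82.8767
     = 117.6056 Nm


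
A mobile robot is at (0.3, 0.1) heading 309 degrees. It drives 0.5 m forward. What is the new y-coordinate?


y_new = y0 + d*sin(theta)
= 0.1 + 0.5*sin(309)
= 0.1 + -0.3886
= -0.2886


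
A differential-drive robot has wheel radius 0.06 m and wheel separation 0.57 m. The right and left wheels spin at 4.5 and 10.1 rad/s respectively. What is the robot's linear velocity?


vR = r*wR = 0.06*4.5 = 0.27 m/s
vL = r*wL = 0.06*10.1 = 0.606 m/s
v = (vR+vL)/2 = 0.438 m/s
omega = (vR-vL)/L = -0.5895 rad/s
linear velocity = 0.438 m/s


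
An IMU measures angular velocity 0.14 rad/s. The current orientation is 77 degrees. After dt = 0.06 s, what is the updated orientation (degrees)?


delta_theta = w * dt = 0.14 * 0.06 = 0.0084 rad
= 0.4813 deg
theta_new = 77 + 0.4813 = 77.4813 deg


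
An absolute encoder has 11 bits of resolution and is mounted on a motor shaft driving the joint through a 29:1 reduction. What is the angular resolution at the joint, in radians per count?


counts = 2^11 = 2048
effective counts at joint = 2048 * 29 = 59392
resolution = 2*pi / 59392
= 1.0579e-04 rad/count


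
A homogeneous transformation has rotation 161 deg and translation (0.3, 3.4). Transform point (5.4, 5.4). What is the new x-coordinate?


x' = cos(theta)*px - sin(theta)*py + tx
= -0.9455*5.4 - 0.3256*5.4 + 0.3
= -6.5639


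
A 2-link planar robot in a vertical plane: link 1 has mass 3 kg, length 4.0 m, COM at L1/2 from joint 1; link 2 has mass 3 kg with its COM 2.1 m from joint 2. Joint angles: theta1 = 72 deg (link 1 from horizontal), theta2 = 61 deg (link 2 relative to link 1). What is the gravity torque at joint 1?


Horizontal distance from joint 1 to link-1 COM:
  x_c1 = (L1/2)*cos(t1) = 2.0 * 0.309 = 0.618 m
Horizontal distance from joint 1 to link-2 COM:
  x_c2 = L1*cos(t1) + Lc2*cos(t1+t2)
       = 4.0*0.309 + 2.1*-0.682 = -0.1961 m
tau1 = m1*g*x_c1 + m2*g*x_c2
     = 3*9.81*0.618 + 3*9.81*-0.1961
     = 18.1887 + -5.7721
     = 12.4167 Nm


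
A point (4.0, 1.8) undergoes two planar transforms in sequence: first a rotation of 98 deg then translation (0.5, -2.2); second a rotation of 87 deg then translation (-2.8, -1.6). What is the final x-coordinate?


After transform 1:
x1 = cos(98)*4.0 - sin(98)*1.8 + 0.5 = -1.8392
y1 = sin(98)*4.0 + cos(98)*1.8 + -2.2 = 1.5106
After transform 2:
x2 = cos(87)*-1.8392 - sin(87)*1.5106 + -2.8
= -4.4047


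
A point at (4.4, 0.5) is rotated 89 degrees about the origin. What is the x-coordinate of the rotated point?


x' = x*cos(theta) - y*sin(theta)
cos(89 deg) = 0.0175, sin(89 deg) = 0.9998
x' = 4.4 * 0.0175 - 0.5 * 0.9998
= 0.0768 - 0.4999
= -0.4231


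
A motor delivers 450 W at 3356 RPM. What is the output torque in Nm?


omega = 3356 * 2*pi/60 = 351.4395 rad/s
tau = P / omega = 450 / 351.4395
= 1.2804 Nm


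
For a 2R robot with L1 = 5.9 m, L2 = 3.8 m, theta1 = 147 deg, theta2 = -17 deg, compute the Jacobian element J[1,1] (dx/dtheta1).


J[1,1] = -L1*sin(t1) - L2*sin(t1+t2)
= -5.9*sin(147) - 3.8*sin(130)
= -6.1243


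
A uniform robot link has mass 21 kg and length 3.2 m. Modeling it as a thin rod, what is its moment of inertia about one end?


I = (1/3) * m * L^2
= (1/3) * 21 * 3.2^2
= 0.333333 * 21 * 10.24
= 71.68 kg*m^2


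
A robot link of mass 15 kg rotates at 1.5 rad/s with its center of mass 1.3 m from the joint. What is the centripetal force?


F = m * omega^2 * r
= 15 * 1.5^2 * 1.3
= 15 * 2.25 * 1.3
= 43.875 N


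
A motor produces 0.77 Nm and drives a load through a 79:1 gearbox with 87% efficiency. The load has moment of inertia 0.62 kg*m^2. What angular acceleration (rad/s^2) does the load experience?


tau_out = tau_motor * N * eta
= 0.77 * 79 * 0.87 = 52.9221 Nm
alpha = tau_out / I = 52.9221 / 0.62
= 85.3582 rad/s^2


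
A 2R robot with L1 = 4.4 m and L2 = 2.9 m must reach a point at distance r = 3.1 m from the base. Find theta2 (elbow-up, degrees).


cos(theta2) = (r^2 - L1^2 - L2^2) / (2*L1*L2)
cos(theta2) = (9.61 - 19.36 - 8.41) / 25.52
cos(theta2) = -0.711599
theta2 = 135.3651 degrees


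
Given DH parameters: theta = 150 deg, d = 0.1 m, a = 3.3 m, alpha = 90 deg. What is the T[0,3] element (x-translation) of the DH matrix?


T[0,3] = a * cos(theta)
= 3.3 * cos(150 deg)
= 3.3 * -0.866
= -2.8579


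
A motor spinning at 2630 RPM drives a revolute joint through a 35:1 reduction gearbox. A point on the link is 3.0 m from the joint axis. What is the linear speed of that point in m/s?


omega_motor = 2630 * 2*pi/60 = 275.413 rad/s
omega_joint = omega_motor / 35 = 7.8689 rad/s
v = omega_joint * r = 7.8689 * 3.0
= 23.6068 m/s


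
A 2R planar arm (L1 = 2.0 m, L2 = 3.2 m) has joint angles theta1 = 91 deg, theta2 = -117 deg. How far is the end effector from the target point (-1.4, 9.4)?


End effector via forward kinematics:
x = L1*cos(t1) + L2*cos(t1+t2) = 2.8412
y = L1*sin(t1) + L2*sin(t1+t2) = 0.5969
Distance to target:
d = sqrt((-1.4 - 2.8412)^2 + (9.4 - 0.5969)^2)
= sqrt(17.9881 + 77.4944)
= 9.7715 m


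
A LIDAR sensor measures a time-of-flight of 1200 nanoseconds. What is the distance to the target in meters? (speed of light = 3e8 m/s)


tof = 1200 ns = 1.2e-06 s
dist = c * tof / 2
= 3e8 * 1.2e-06 / 2
= 180.0 m


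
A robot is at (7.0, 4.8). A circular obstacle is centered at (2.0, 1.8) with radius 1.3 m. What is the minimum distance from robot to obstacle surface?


center_dist = sqrt((7.0-2.0)^2 + (4.8-1.8)^2)
= sqrt(25.0 + 9.0)
= 5.831
min_dist = center_dist - radius = 5.831 - 1.3 = 4.531 m


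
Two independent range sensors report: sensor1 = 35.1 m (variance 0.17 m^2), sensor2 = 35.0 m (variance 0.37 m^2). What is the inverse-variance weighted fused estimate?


w1 = (1/var1) / (1/var1 + 1/var2)
   = 5.8824 / (5.8824 + 2.7027) = 0.6852
w2 = 1 - w1 = 0.3148
fused = w1*s1 + w2*s2 = 24.05 + 11.0185
= 35.0685 m


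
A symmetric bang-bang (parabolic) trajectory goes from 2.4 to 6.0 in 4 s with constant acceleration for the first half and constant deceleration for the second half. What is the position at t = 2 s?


Symmetric rest-to-rest: each phase covers (pf-p0)/2 in time T/2. 0.5*a*(T/2)^2 = (pf-p0)/2 => a = 4*(pf-p0)/T^2
a = 4*(6.0-2.4)/4^2 = 0.9
t = 2 is in the acceleration phase (t <= T/2).
p = p0 + 0.5*a*t^2 = 2.4 + 0.5*0.9*2^2
= 4.2


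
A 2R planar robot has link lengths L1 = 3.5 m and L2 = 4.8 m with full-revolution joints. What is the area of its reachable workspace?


r_max = L1 + L2 = 8.3 m
r_min = |L1 - L2| = 1.3 m
Area = pi*(r_max^2 - r_min^2)
= pi*(68.89 - 1.69)
= pi * 67.2
= 211.115 m^2


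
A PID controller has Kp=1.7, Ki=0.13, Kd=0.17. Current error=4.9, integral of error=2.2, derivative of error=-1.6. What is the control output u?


u = Kp*e + Ki*int(e) + Kd*de/dt
= 1.7*4.9 + 0.13*2.2 + 0.17*(-1.6)
= 8.33 + 0.286 + -0.272
= 8.344


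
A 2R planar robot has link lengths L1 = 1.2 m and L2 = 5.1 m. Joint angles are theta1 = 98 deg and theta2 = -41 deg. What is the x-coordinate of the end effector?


Convert angles to radians: theta1 = 1.7104, theta2 = -0.7156
x = L1*cos(theta1) + L2*cos(theta1+theta2)
x = -0.167 + 2.7777
x = 2.6107


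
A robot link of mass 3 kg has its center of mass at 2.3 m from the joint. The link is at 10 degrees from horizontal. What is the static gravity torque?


tau = m*g*L*cos(angle)
= 3 * 9.81 * 2.3 * cos(10 deg)
= 3 * 9.81 * 2.3 * 0.9848
= 66.6607 Nm


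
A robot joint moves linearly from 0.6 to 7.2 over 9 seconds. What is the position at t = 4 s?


s = t/T = 4/9 = 0.4444
p(t) = p0 + (pf-p0)*s
= 0.6 + (7.2 - 0.6) * 0.4444
= 3.5333


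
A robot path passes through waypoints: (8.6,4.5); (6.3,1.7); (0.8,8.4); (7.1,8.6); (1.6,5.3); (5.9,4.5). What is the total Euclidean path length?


Segment lengths:
  seg1 = sqrt((-2.3)^2 + (-2.8)^2) = 3.6235
  seg2 = sqrt((-5.5)^2 + (6.7)^2) = 8.6683
  seg3 = sqrt((6.3)^2 + (0.2)^2) = 6.3032
  seg4 = sqrt((-5.5)^2 + (-3.3)^2) = 6.414
  seg5 = sqrt((4.3)^2 + (-0.8)^2) = 4.3738
Total = 29.3829


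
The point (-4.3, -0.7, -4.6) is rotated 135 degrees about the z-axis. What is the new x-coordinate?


Rotation about z-axis: x' = x*cos(theta) - y*sin(theta)
= -4.3 * -0.7071 - -0.7 * 0.7071
= 3.5355


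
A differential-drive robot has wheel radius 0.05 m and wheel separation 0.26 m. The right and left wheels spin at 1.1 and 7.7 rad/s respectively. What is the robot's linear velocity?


vR = r*wR = 0.05*1.1 = 0.055 m/s
vL = r*wL = 0.05*7.7 = 0.385 m/s
v = (vR+vL)/2 = 0.22 m/s
omega = (vR-vL)/L = -1.2692 rad/s
linear velocity = 0.22 m/s


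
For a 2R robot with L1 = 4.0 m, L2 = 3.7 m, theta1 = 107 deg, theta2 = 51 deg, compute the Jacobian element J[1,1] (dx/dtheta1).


J[1,1] = -L1*sin(t1) - L2*sin(t1+t2)
= -4.0*sin(107) - 3.7*sin(158)
= -5.2113


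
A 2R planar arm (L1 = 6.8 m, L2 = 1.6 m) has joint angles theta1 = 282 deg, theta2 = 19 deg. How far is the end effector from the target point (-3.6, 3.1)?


End effector via forward kinematics:
x = L1*cos(t1) + L2*cos(t1+t2) = 2.2379
y = L1*sin(t1) + L2*sin(t1+t2) = -8.0229
Distance to target:
d = sqrt((-3.6 - 2.2379)^2 + (3.1 - -8.0229)^2)
= sqrt(34.0806 + 123.7183)
= 12.5618 m


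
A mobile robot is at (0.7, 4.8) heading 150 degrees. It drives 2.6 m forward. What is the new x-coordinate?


x_new = x0 + d*cos(theta)
= 0.7 + 2.6*cos(150)
= 0.7 + -2.2517
= -1.5517


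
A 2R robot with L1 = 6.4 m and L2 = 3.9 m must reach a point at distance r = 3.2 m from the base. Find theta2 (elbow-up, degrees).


cos(theta2) = (r^2 - L1^2 - L2^2) / (2*L1*L2)
cos(theta2) = (10.24 - 40.96 - 15.21) / 49.92
cos(theta2) = -0.920072
theta2 = 156.9366 degrees


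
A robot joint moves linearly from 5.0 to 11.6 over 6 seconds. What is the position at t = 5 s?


s = t/T = 5/6 = 0.8333
p(t) = p0 + (pf-p0)*s
= 5.0 + (11.6 - 5.0) * 0.8333
= 10.5


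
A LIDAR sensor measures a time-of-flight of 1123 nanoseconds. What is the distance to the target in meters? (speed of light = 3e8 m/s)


tof = 1123 ns = 1.123e-06 s
dist = c * tof / 2
= 3e8 * 1.123e-06 / 2
= 168.45 m


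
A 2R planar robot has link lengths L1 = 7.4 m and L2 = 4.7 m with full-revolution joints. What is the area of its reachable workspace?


r_max = L1 + L2 = 12.1 m
r_min = |L1 - L2| = 2.7 m
Area = pi*(r_max^2 - r_min^2)
= pi*(146.41 - 7.29)
= pi * 139.12
= 437.0584 m^2


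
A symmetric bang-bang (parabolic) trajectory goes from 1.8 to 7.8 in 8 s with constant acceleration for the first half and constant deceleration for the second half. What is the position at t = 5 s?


Symmetric rest-to-rest: each phase covers (pf-p0)/2 in time T/2. 0.5*a*(T/2)^2 = (pf-p0)/2 => a = 4*(pf-p0)/T^2
a = 4*(7.8-1.8)/8^2 = 0.375
t = 5 is in the deceleration phase (t > T/2).
p = pf - 0.5*a*(T-t)^2 = 7.8 - 0.5*0.375*3^2
= 6.1125


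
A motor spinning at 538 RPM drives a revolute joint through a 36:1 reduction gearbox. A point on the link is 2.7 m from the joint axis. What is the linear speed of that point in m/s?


omega_motor = 538 * 2*pi/60 = 56.3392 rad/s
omega_joint = omega_motor / 36 = 1.565 rad/s
v = omega_joint * r = 1.565 * 2.7
= 4.2254 m/s


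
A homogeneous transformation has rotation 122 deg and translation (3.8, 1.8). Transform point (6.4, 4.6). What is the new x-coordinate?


x' = cos(theta)*px - sin(theta)*py + tx
= -0.5299*6.4 - 0.848*4.6 + 3.8
= -3.4925


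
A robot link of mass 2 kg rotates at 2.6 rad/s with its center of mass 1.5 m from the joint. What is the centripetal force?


F = m * omega^2 * r
= 2 * 2.6^2 * 1.5
= 2 * 6.76 * 1.5
= 20.28 N


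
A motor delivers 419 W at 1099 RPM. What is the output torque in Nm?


omega = 1099 * 2*pi/60 = 115.087 rad/s
tau = P / omega = 419 / 115.087
= 3.6407 Nm


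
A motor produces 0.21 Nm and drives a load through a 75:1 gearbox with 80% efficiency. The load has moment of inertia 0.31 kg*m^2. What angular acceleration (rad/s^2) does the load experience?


tau_out = tau_motor * N * eta
= 0.21 * 75 * 0.8 = 12.6 Nm
alpha = tau_out / I = 12.6 / 0.31
= 40.6452 rad/s^2


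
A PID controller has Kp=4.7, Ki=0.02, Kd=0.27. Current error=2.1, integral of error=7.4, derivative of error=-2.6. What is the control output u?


u = Kp*e + Ki*int(e) + Kd*de/dt
= 4.7*2.1 + 0.02*7.4 + 0.27*(-2.6)
= 9.87 + 0.148 + -0.702
= 9.316


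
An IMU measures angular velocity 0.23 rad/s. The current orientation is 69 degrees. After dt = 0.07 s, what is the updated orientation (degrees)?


delta_theta = w * dt = 0.23 * 0.07 = 0.0161 rad
= 0.9225 deg
theta_new = 69 + 0.9225 = 69.9225 deg


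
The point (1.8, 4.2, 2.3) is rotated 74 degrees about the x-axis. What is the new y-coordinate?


Rotation about x-axis: y' = y*cos(theta) - z*sin(theta)
= 4.2 * 0.2756 - 2.3 * 0.9613
= -1.0532


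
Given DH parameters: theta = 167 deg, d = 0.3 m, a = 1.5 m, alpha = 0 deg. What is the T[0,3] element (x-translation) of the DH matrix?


T[0,3] = a * cos(theta)
= 1.5 * cos(167 deg)
= 1.5 * -0.9744
= -1.4616


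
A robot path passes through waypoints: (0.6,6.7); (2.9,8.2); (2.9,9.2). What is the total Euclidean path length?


Segment lengths:
  seg1 = sqrt((2.3)^2 + (1.5)^2) = 2.7459
  seg2 = sqrt((0.0)^2 + (1.0)^2) = 1.0
Total = 3.7459


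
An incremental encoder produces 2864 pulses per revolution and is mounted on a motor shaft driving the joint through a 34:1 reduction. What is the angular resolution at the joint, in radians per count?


counts per rev = 2864
effective counts at joint = 2864 * 34 = 97376
resolution = 2*pi / 97376
= 6.4525e-05 rad/count


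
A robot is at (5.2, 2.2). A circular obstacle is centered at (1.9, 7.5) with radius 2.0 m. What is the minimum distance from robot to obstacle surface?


center_dist = sqrt((5.2-1.9)^2 + (2.2-7.5)^2)
= sqrt(10.89 + 28.09)
= 6.2434
min_dist = center_dist - radius = 6.2434 - 2.0 = 4.2434 m


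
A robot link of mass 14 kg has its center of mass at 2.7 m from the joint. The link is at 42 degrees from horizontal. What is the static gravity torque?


tau = m*g*L*cos(angle)
= 14 * 9.81 * 2.7 * cos(42 deg)
= 14 * 9.81 * 2.7 * 0.7431
= 275.5715 Nm


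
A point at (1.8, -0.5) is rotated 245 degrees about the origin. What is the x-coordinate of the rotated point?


x' = x*cos(theta) - y*sin(theta)
cos(245 deg) = -0.4226, sin(245 deg) = -0.9063
x' = 1.8 * -0.4226 - -0.5 * -0.9063
= -0.7607 - 0.4532
= -1.2139


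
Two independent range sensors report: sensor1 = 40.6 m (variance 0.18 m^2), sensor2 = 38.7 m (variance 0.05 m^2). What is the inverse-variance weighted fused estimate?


w1 = (1/var1) / (1/var1 + 1/var2)
   = 5.5556 / (5.5556 + 20.0) = 0.2174
w2 = 1 - w1 = 0.7826
fused = w1*s1 + w2*s2 = 8.8261 + 30.287
= 39.113 m


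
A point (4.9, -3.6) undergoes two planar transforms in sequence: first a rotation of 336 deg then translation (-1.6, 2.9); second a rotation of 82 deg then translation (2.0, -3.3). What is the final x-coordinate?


After transform 1:
x1 = cos(336)*4.9 - sin(336)*-3.6 + -1.6 = 1.4121
y1 = sin(336)*4.9 + cos(336)*-3.6 + 2.9 = -2.3818
After transform 2:
x2 = cos(82)*1.4121 - sin(82)*-2.3818 + 2.0
= 4.5551


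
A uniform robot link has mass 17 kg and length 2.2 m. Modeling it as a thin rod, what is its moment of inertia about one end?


I = (1/3) * m * L^2
= (1/3) * 17 * 2.2^2
= 0.333333 * 17 * 4.84
= 27.4267 kg*m^2


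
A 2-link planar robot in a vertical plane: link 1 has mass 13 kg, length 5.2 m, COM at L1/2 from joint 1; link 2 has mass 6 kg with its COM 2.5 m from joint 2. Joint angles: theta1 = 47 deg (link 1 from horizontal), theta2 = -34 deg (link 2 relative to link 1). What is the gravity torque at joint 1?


Horizontal distance from joint 1 to link-1 COM:
  x_c1 = (L1/2)*cos(t1) = 2.6 * 0.682 = 1.7732 m
Horizontal distance from joint 1 to link-2 COM:
  x_c2 = L1*cos(t1) + Lc2*cos(t1+t2)
       = 5.2*0.682 + 2.5*0.9744 = 5.9823 m
tau1 = m1*g*x_c1 + m2*g*x_c2
     = 13*9.81*1.7732 + 6*9.81*5.9823
     = 226.1357 + 352.1192
     = 578.2548 Nm


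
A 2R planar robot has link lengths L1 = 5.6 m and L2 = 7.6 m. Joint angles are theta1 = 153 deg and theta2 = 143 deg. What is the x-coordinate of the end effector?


Convert angles to radians: theta1 = 2.6704, theta2 = 2.4958
x = L1*cos(theta1) + L2*cos(theta1+theta2)
x = -4.9896 + 3.3316
x = -1.658


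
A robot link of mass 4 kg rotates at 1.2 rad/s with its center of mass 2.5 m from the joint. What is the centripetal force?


F = m * omega^2 * r
= 4 * 1.2^2 * 2.5
= 4 * 1.44 * 2.5
= 14.4 N


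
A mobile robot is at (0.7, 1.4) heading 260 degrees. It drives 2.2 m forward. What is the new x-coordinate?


x_new = x0 + d*cos(theta)
= 0.7 + 2.2*cos(260)
= 0.7 + -0.382
= 0.318


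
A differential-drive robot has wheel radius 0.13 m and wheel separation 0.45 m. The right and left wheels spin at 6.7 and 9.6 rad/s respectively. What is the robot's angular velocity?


vR = r*wR = 0.13*6.7 = 0.871 m/s
vL = r*wL = 0.13*9.6 = 1.248 m/s
v = (vR+vL)/2 = 1.0595 m/s
omega = (vR-vL)/L = -0.8378 rad/s
angular velocity = -0.8378 rad/s


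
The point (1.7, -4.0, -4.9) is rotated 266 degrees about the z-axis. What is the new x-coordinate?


Rotation about z-axis: x' = x*cos(theta) - y*sin(theta)
= 1.7 * -0.0698 - -4.0 * -0.9976
= -4.1088


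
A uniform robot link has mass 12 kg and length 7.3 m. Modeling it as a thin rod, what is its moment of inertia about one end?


I = (1/3) * m * L^2
= (1/3) * 12 * 7.3^2
= 0.333333 * 12 * 53.29
= 213.16 kg*m^2


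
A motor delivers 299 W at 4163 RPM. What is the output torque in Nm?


omega = 4163 * 2*pi/60 = 435.9483 rad/s
tau = P / omega = 299 / 435.9483
= 0.6859 Nm


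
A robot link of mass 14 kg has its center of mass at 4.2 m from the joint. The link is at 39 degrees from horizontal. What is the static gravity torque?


tau = m*g*L*cos(angle)
= 14 * 9.81 * 4.2 * cos(39 deg)
= 14 * 9.81 * 4.2 * 0.7771
= 448.2796 Nm


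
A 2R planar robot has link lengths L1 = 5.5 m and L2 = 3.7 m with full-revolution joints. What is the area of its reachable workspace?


r_max = L1 + L2 = 9.2 m
r_min = |L1 - L2| = 1.8 m
Area = pi*(r_max^2 - r_min^2)
= pi*(84.64 - 3.24)
= pi * 81.4
= 255.7256 m^2


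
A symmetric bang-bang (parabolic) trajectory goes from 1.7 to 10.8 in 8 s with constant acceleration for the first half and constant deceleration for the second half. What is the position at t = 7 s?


Symmetric rest-to-rest: each phase covers (pf-p0)/2 in time T/2. 0.5*a*(T/2)^2 = (pf-p0)/2 => a = 4*(pf-p0)/T^2
a = 4*(10.8-1.7)/8^2 = 0.5688
t = 7 is in the deceleration phase (t > T/2).
p = pf - 0.5*a*(T-t)^2 = 10.8 - 0.5*0.5688*1^2
= 10.5156


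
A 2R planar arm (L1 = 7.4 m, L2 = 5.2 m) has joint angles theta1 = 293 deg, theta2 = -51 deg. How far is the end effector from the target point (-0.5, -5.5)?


End effector via forward kinematics:
x = L1*cos(t1) + L2*cos(t1+t2) = 0.4502
y = L1*sin(t1) + L2*sin(t1+t2) = -11.4031
Distance to target:
d = sqrt((-0.5 - 0.4502)^2 + (-5.5 - -11.4031)^2)
= sqrt(0.9028 + 34.8462)
= 5.979 m


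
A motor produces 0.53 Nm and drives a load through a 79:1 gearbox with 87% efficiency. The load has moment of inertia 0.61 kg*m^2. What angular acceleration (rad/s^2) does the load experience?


tau_out = tau_motor * N * eta
= 0.53 * 79 * 0.87 = 36.4269 Nm
alpha = tau_out / I = 36.4269 / 0.61
= 59.7162 rad/s^2


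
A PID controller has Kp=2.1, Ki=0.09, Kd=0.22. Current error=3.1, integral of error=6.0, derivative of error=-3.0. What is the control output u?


u = Kp*e + Ki*int(e) + Kd*de/dt
= 2.1*3.1 + 0.09*6.0 + 0.22*(-3.0)
= 6.51 + 0.54 + -0.66
= 6.39


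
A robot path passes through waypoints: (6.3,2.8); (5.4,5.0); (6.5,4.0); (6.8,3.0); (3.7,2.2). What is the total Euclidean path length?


Segment lengths:
  seg1 = sqrt((-0.9)^2 + (2.2)^2) = 2.377
  seg2 = sqrt((1.1)^2 + (-1.0)^2) = 1.4866
  seg3 = sqrt((0.3)^2 + (-1.0)^2) = 1.044
  seg4 = sqrt((-3.1)^2 + (-0.8)^2) = 3.2016
Total = 8.1092


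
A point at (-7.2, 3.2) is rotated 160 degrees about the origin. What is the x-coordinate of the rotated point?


x' = x*cos(theta) - y*sin(theta)
cos(160 deg) = -0.9397, sin(160 deg) = 0.342
x' = -7.2 * -0.9397 - 3.2 * 0.342
= 6.7658 - 1.0945
= 5.6713


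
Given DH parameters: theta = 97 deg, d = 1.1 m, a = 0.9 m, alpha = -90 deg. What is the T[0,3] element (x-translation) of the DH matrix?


T[0,3] = a * cos(theta)
= 0.9 * cos(97 deg)
= 0.9 * -0.1219
= -0.1097


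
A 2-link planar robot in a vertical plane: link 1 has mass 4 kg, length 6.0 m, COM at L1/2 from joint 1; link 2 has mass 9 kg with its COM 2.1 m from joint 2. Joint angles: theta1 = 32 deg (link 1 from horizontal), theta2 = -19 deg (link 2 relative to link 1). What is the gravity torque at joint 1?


Horizontal distance from joint 1 to link-1 COM:
  x_c1 = (L1/2)*cos(t1) = 3.0 * 0.848 = 2.5441 m
Horizontal distance from joint 1 to link-2 COM:
  x_c2 = L1*cos(t1) + Lc2*cos(t1+t2)
       = 6.0*0.848 + 2.1*0.9744 = 7.1345 m
tau1 = m1*g*x_c1 + m2*g*x_c2
     = 4*9.81*2.5441 + 9*9.81*7.1345
     = 99.8322 + 629.902
     = 729.7342 Nm


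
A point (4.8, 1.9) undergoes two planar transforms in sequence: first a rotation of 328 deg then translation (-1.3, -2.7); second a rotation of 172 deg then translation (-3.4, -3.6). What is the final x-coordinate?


After transform 1:
x1 = cos(328)*4.8 - sin(328)*1.9 + -1.3 = 3.7775
y1 = sin(328)*4.8 + cos(328)*1.9 + -2.7 = -3.6323
After transform 2:
x2 = cos(172)*3.7775 - sin(172)*-3.6323 + -3.4
= -6.6352


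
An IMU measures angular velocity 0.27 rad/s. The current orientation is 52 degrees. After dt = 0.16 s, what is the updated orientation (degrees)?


delta_theta = w * dt = 0.27 * 0.16 = 0.0432 rad
= 2.4752 deg
theta_new = 52 + 2.4752 = 54.4752 deg


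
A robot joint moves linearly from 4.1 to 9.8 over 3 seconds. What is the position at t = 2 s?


s = t/T = 2/3 = 0.6667
p(t) = p0 + (pf-p0)*s
= 4.1 + (9.8 - 4.1) * 0.6667
= 7.9


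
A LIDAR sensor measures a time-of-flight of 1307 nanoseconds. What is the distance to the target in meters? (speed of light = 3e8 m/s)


tof = 1307 ns = 1.307e-06 s
dist = c * tof / 2
= 3e8 * 1.307e-06 / 2
= 196.05 m


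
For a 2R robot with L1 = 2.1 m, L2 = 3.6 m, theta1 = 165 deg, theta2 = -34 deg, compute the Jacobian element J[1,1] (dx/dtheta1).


J[1,1] = -L1*sin(t1) - L2*sin(t1+t2)
= -2.1*sin(165) - 3.6*sin(131)
= -3.2605


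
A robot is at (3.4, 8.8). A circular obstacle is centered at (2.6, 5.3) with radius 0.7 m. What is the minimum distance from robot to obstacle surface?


center_dist = sqrt((3.4-2.6)^2 + (8.8-5.3)^2)
= sqrt(0.64 + 12.25)
= 3.5903
min_dist = center_dist - radius = 3.5903 - 0.7 = 2.8903 m


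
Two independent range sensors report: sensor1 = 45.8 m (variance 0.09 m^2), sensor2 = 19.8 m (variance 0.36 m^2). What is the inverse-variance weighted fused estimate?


w1 = (1/var1) / (1/var1 + 1/var2)
   = 11.1111 / (11.1111 + 2.7778) = 0.8
w2 = 1 - w1 = 0.2
fused = w1*s1 + w2*s2 = 36.64 + 3.96
= 40.6 m


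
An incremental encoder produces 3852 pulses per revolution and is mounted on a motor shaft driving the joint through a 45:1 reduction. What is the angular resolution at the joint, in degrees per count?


counts per rev = 3852
effective counts at joint = 3852 * 45 = 173340
resolution = 360 / 173340
= 0.0021 deg/count


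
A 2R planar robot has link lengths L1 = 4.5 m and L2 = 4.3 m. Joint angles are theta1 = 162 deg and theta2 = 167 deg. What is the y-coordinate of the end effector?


Convert angles to radians: theta1 = 2.8274, theta2 = 2.9147
y = L1*sin(theta1) + L2*sin(theta1+theta2)
y = 1.3906 + -2.2147
y = -0.8241


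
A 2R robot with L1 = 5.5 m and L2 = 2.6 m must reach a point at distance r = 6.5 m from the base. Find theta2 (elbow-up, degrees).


cos(theta2) = (r^2 - L1^2 - L2^2) / (2*L1*L2)
cos(theta2) = (42.25 - 30.25 - 6.76) / 28.6
cos(theta2) = 0.183217
theta2 = 79.4428 degrees


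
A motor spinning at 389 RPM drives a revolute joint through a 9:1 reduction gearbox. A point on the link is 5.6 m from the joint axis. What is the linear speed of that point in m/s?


omega_motor = 389 * 2*pi/60 = 40.736 rad/s
omega_joint = omega_motor / 9 = 4.5262 rad/s
v = omega_joint * r = 4.5262 * 5.6
= 25.3468 m/s


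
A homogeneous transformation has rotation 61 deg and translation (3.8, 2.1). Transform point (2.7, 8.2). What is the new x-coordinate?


x' = cos(theta)*px - sin(theta)*py + tx
= 0.4848*2.7 - 0.8746*8.2 + 3.8
= -2.0629


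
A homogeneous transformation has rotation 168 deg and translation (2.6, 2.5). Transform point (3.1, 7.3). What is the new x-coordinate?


x' = cos(theta)*px - sin(theta)*py + tx
= -0.9781*3.1 - 0.2079*7.3 + 2.6
= -1.95


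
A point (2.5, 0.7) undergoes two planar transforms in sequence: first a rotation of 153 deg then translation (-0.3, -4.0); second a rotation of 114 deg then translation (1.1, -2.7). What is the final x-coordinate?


After transform 1:
x1 = cos(153)*2.5 - sin(153)*0.7 + -0.3 = -2.8453
y1 = sin(153)*2.5 + cos(153)*0.7 + -4.0 = -3.4887
After transform 2:
x2 = cos(114)*-2.8453 - sin(114)*-3.4887 + 1.1
= 5.4444


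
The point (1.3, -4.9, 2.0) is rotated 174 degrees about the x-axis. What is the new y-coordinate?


Rotation about x-axis: y' = y*cos(theta) - z*sin(theta)
= -4.9 * -0.9945 - 2.0 * 0.1045
= 4.6641


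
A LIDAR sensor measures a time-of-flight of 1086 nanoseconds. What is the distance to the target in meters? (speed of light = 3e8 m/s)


tof = 1086 ns = 1.086e-06 s
dist = c * tof / 2
= 3e8 * 1.086e-06 / 2
= 162.9 m


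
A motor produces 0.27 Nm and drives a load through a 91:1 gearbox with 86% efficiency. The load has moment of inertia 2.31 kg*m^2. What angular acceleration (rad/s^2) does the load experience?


tau_out = tau_motor * N * eta
= 0.27 * 91 * 0.86 = 21.1302 Nm
alpha = tau_out / I = 21.1302 / 2.31
= 9.1473 rad/s^2


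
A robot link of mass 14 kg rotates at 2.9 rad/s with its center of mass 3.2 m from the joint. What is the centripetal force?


F = m * omega^2 * r
= 14 * 2.9^2 * 3.2
= 14 * 8.41 * 3.2
= 376.768 N


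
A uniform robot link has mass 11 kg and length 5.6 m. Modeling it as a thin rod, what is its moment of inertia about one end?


I = (1/3) * m * L^2
= (1/3) * 11 * 5.6^2
= 0.333333 * 11 * 31.36
= 114.9867 kg*m^2


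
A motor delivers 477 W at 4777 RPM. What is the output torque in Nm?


omega = 4777 * 2*pi/60 = 500.2463 rad/s
tau = P / omega = 477 / 500.2463
= 0.9535 Nm


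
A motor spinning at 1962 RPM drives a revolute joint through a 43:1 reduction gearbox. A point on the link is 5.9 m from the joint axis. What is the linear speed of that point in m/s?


omega_motor = 1962 * 2*pi/60 = 205.4602 rad/s
omega_joint = omega_motor / 43 = 4.7781 rad/s
v = omega_joint * r = 4.7781 * 5.9
= 28.191 m/s


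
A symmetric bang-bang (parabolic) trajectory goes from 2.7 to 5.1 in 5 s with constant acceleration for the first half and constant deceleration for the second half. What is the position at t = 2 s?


Symmetric rest-to-rest: each phase covers (pf-p0)/2 in time T/2. 0.5*a*(T/2)^2 = (pf-p0)/2 => a = 4*(pf-p0)/T^2
a = 4*(5.1-2.7)/5^2 = 0.384
t = 2 is in the acceleration phase (t <= T/2).
p = p0 + 0.5*a*t^2 = 2.7 + 0.5*0.384*2^2
= 3.468


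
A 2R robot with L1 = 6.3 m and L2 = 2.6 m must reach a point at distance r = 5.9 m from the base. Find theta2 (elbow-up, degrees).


cos(theta2) = (r^2 - L1^2 - L2^2) / (2*L1*L2)
cos(theta2) = (34.81 - 39.69 - 6.76) / 32.76
cos(theta2) = -0.355311
theta2 = 110.8125 degrees


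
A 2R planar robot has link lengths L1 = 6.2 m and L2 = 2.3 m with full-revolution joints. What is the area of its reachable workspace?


r_max = L1 + L2 = 8.5 m
r_min = |L1 - L2| = 3.9 m
Area = pi*(r_max^2 - r_min^2)
= pi*(72.25 - 15.21)
= pi * 57.04
= 179.1964 m^2


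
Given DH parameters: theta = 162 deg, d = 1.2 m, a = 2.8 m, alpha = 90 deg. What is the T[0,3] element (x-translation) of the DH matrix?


T[0,3] = a * cos(theta)
= 2.8 * cos(162 deg)
= 2.8 * -0.9511
= -2.663


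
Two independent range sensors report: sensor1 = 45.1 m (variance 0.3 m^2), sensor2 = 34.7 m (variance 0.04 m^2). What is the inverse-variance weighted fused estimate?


w1 = (1/var1) / (1/var1 + 1/var2)
   = 3.3333 / (3.3333 + 25.0) = 0.1176
w2 = 1 - w1 = 0.8824
fused = w1*s1 + w2*s2 = 5.3059 + 30.6176
= 35.9235 m


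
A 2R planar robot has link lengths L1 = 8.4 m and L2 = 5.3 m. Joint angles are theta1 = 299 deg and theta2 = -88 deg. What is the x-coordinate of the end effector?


Convert angles to radians: theta1 = 5.2185, theta2 = -1.5359
x = L1*cos(theta1) + L2*cos(theta1+theta2)
x = 4.0724 + -4.543
x = -0.4706


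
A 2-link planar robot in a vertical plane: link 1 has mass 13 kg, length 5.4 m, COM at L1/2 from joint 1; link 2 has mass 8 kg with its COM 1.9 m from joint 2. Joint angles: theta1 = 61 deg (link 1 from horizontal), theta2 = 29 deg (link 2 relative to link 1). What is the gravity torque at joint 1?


Horizontal distance from joint 1 to link-1 COM:
  x_c1 = (L1/2)*cos(t1) = 2.7 * 0.4848 = 1.309 m
Horizontal distance from joint 1 to link-2 COM:
  x_c2 = L1*cos(t1) + Lc2*cos(t1+t2)
       = 5.4*0.4848 + 1.9*0.0 = 2.618 m
tau1 = m1*g*x_c1 + m2*g*x_c2
     = 13*9.81*1.309 + 8*9.81*2.618
     = 166.935 + 205.4584
     = 372.3934 Nm


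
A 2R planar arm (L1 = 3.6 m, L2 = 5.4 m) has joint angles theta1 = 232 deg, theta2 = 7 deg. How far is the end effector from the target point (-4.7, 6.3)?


End effector via forward kinematics:
x = L1*cos(t1) + L2*cos(t1+t2) = -4.9976
y = L1*sin(t1) + L2*sin(t1+t2) = -7.4655
Distance to target:
d = sqrt((-4.7 - -4.9976)^2 + (6.3 - -7.4655)^2)
= sqrt(0.0886 + 189.4902)
= 13.7688 m


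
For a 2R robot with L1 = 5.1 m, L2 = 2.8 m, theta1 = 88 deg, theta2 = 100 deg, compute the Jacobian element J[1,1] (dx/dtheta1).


J[1,1] = -L1*sin(t1) - L2*sin(t1+t2)
= -5.1*sin(88) - 2.8*sin(188)
= -4.7072


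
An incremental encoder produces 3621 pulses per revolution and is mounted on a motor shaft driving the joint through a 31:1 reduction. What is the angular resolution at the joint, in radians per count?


counts per rev = 3621
effective counts at joint = 3621 * 31 = 112251
resolution = 2*pi / 112251
= 5.5974e-05 rad/count


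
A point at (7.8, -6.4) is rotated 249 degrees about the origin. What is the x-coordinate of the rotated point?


x' = x*cos(theta) - y*sin(theta)
cos(249 deg) = -0.3584, sin(249 deg) = -0.9336
x' = 7.8 * -0.3584 - -6.4 * -0.9336
= -2.7953 - 5.9749
= -8.7702


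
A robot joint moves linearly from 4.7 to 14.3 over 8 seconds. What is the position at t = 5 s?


s = t/T = 5/8 = 0.625
p(t) = p0 + (pf-p0)*s
= 4.7 + (14.3 - 4.7) * 0.625
= 10.7


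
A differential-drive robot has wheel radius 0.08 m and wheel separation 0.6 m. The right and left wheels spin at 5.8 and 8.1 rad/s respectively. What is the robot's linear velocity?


vR = r*wR = 0.08*5.8 = 0.464 m/s
vL = r*wL = 0.08*8.1 = 0.648 m/s
v = (vR+vL)/2 = 0.556 m/s
omega = (vR-vL)/L = -0.3067 rad/s
linear velocity = 0.556 m/s


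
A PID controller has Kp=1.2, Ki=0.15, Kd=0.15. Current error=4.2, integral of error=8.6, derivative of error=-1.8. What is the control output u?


u = Kp*e + Ki*int(e) + Kd*de/dt
= 1.2*4.2 + 0.15*8.6 + 0.15*(-1.8)
= 5.04 + 1.29 + -0.27
= 6.06


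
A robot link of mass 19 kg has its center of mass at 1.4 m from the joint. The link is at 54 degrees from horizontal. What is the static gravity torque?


tau = m*g*L*cos(angle)
= 19 * 9.81 * 1.4 * cos(54 deg)
= 19 * 9.81 * 1.4 * 0.5878
= 153.3802 Nm


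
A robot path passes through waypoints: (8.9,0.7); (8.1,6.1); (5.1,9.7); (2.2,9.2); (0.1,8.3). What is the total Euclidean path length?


Segment lengths:
  seg1 = sqrt((-0.8)^2 + (5.4)^2) = 5.4589
  seg2 = sqrt((-3.0)^2 + (3.6)^2) = 4.6861
  seg3 = sqrt((-2.9)^2 + (-0.5)^2) = 2.9428
  seg4 = sqrt((-2.1)^2 + (-0.9)^2) = 2.2847
Total = 15.3726


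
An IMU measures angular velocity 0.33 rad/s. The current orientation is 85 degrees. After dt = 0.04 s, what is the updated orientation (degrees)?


delta_theta = w * dt = 0.33 * 0.04 = 0.0132 rad
= 0.7563 deg
theta_new = 85 + 0.7563 = 85.7563 deg


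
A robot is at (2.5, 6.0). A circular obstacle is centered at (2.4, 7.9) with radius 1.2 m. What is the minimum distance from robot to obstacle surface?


center_dist = sqrt((2.5-2.4)^2 + (6.0-7.9)^2)
= sqrt(0.01 + 3.61)
= 1.9026
min_dist = center_dist - radius = 1.9026 - 1.2 = 0.7026 m


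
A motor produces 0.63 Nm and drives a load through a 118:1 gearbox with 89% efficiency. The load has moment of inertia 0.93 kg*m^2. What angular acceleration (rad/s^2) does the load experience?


tau_out = tau_motor * N * eta
= 0.63 * 118 * 0.89 = 66.1626 Nm
alpha = tau_out / I = 66.1626 / 0.93
= 71.1426 rad/s^2


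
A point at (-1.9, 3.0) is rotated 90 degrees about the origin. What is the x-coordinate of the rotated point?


x' = x*cos(theta) - y*sin(theta)
cos(90 deg) = 0.0, sin(90 deg) = 1.0
x' = -1.9 * 0.0 - 3.0 * 1.0
= -0.0 - 3.0
= -3.0


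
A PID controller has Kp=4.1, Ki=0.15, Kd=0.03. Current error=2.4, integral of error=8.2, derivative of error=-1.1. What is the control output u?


u = Kp*e + Ki*int(e) + Kd*de/dt
= 4.1*2.4 + 0.15*8.2 + 0.03*(-1.1)
= 9.84 + 1.23 + -0.033
= 11.037


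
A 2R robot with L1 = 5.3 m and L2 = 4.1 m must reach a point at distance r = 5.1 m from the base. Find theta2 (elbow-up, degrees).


cos(theta2) = (r^2 - L1^2 - L2^2) / (2*L1*L2)
cos(theta2) = (26.01 - 28.09 - 16.81) / 43.46
cos(theta2) = -0.434653
theta2 = 115.7632 degrees


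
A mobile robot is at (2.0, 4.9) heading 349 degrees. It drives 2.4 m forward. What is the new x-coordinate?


x_new = x0 + d*cos(theta)
= 2.0 + 2.4*cos(349)
= 2.0 + 2.3559
= 4.3559


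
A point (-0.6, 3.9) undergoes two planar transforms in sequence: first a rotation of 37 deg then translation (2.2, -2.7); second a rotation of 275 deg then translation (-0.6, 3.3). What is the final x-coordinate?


After transform 1:
x1 = cos(37)*-0.6 - sin(37)*3.9 + 2.2 = -0.6263
y1 = sin(37)*-0.6 + cos(37)*3.9 + -2.7 = 0.0536
After transform 2:
x2 = cos(275)*-0.6263 - sin(275)*0.0536 + -0.6
= -0.6012


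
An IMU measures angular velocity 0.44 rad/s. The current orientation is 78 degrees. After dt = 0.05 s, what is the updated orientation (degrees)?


delta_theta = w * dt = 0.44 * 0.05 = 0.022 rad
= 1.2605 deg
theta_new = 78 + 1.2605 = 79.2605 deg


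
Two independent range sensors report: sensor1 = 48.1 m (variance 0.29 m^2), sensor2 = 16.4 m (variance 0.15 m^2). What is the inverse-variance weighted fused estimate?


w1 = (1/var1) / (1/var1 + 1/var2)
   = 3.4483 / (3.4483 + 6.6667) = 0.3409
w2 = 1 - w1 = 0.6591
fused = w1*s1 + w2*s2 = 16.3977 + 10.8091
= 27.2068 m


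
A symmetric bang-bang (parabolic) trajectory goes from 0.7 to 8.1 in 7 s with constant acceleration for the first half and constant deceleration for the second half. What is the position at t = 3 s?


Symmetric rest-to-rest: each phase covers (pf-p0)/2 in time T/2. 0.5*a*(T/2)^2 = (pf-p0)/2 => a = 4*(pf-p0)/T^2
a = 4*(8.1-0.7)/7^2 = 0.6041
t = 3 is in the acceleration phase (t <= T/2).
p = p0 + 0.5*a*t^2 = 0.7 + 0.5*0.6041*3^2
= 3.4184


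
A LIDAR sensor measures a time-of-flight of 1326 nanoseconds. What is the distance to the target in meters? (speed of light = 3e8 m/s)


tof = 1326 ns = 1.326e-06 s
dist = c * tof / 2
= 3e8 * 1.326e-06 / 2
= 198.9 m


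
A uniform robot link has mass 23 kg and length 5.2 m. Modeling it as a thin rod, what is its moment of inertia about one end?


I = (1/3) * m * L^2
= (1/3) * 23 * 5.2^2
= 0.333333 * 23 * 27.04
= 207.3067 kg*m^2


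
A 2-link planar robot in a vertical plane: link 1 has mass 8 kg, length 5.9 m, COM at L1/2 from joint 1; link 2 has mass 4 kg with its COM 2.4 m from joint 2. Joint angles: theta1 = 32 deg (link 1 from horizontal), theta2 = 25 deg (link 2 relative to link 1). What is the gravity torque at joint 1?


Horizontal distance from joint 1 to link-1 COM:
  x_c1 = (L1/2)*cos(t1) = 2.95 * 0.848 = 2.5017 m
Horizontal distance from joint 1 to link-2 COM:
  x_c2 = L1*cos(t1) + Lc2*cos(t1+t2)
       = 5.9*0.848 + 2.4*0.5446 = 6.3106 m
tau1 = m1*g*x_c1 + m2*g*x_c2
     = 8*9.81*2.5017 + 4*9.81*6.3106
     = 196.3367 + 247.6286
     = 443.9653 Nm


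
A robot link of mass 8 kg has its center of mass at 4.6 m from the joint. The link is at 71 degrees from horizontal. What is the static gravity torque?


tau = m*g*L*cos(angle)
= 8 * 9.81 * 4.6 * cos(71 deg)
= 8 * 9.81 * 4.6 * 0.3256
= 117.5327 Nm


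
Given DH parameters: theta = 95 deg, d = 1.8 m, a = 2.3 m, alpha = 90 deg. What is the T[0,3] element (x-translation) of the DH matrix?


T[0,3] = a * cos(theta)
= 2.3 * cos(95 deg)
= 2.3 * -0.0872
= -0.2005


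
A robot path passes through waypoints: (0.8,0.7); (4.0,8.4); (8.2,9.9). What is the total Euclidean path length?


Segment lengths:
  seg1 = sqrt((3.2)^2 + (7.7)^2) = 8.3385
  seg2 = sqrt((4.2)^2 + (1.5)^2) = 4.4598
Total = 12.7983


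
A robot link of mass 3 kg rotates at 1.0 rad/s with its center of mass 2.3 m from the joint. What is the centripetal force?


F = m * omega^2 * r
= 3 * 1.0^2 * 2.3
= 3 * 1.0 * 2.3
= 6.9 N


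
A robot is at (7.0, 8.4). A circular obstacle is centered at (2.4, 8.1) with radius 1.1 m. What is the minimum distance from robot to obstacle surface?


center_dist = sqrt((7.0-2.4)^2 + (8.4-8.1)^2)
= sqrt(21.16 + 0.09)
= 4.6098
min_dist = center_dist - radius = 4.6098 - 1.1 = 3.5098 m


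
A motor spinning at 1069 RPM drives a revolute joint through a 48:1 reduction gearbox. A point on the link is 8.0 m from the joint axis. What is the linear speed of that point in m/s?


omega_motor = 1069 * 2*pi/60 = 111.9454 rad/s
omega_joint = omega_motor / 48 = 2.3322 rad/s
v = omega_joint * r = 2.3322 * 8.0
= 18.6576 m/s


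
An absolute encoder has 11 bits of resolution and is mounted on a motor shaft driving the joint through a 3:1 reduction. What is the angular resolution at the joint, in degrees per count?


counts = 2^11 = 2048
effective counts at joint = 2048 * 3 = 6144
resolution = 360 / 6144
= 0.0586 deg/count


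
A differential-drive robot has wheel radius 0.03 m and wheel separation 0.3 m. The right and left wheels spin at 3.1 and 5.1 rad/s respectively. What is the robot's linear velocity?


vR = r*wR = 0.03*3.1 = 0.093 m/s
vL = r*wL = 0.03*5.1 = 0.153 m/s
v = (vR+vL)/2 = 0.123 m/s
omega = (vR-vL)/L = -0.2 rad/s
linear velocity = 0.123 m/s


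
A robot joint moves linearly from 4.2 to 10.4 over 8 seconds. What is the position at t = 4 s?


s = t/T = 4/8 = 0.5
p(t) = p0 + (pf-p0)*s
= 4.2 + (10.4 - 4.2) * 0.5
= 7.3


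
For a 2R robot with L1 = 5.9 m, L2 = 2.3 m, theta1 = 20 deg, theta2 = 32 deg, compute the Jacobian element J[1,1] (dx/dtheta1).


J[1,1] = -L1*sin(t1) - L2*sin(t1+t2)
= -5.9*sin(20) - 2.3*sin(52)
= -3.8303


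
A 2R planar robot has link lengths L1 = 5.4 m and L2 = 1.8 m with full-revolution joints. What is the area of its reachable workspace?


r_max = L1 + L2 = 7.2 m
r_min = |L1 - L2| = 3.6 m
Area = pi*(r_max^2 - r_min^2)
= pi*(51.84 - 12.96)
= pi * 38.88
= 122.1451 m^2


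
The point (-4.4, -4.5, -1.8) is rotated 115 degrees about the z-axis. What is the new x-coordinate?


Rotation about z-axis: x' = x*cos(theta) - y*sin(theta)
= -4.4 * -0.4226 - -4.5 * 0.9063
= 5.9379
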